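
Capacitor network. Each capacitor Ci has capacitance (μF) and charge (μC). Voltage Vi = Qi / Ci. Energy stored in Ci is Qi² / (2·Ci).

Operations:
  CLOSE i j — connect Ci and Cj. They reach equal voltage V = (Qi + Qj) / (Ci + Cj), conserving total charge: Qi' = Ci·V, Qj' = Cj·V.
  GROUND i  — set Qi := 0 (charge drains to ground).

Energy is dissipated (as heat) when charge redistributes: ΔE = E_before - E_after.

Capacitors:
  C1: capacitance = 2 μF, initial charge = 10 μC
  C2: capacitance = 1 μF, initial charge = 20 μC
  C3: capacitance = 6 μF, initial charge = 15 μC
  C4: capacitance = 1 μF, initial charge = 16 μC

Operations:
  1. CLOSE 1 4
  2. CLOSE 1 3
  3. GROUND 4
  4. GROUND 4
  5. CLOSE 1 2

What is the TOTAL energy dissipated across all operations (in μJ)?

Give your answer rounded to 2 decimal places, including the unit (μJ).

Initial: C1(2μF, Q=10μC, V=5.00V), C2(1μF, Q=20μC, V=20.00V), C3(6μF, Q=15μC, V=2.50V), C4(1μF, Q=16μC, V=16.00V)
Op 1: CLOSE 1-4: Q_total=26.00, C_total=3.00, V=8.67; Q1=17.33, Q4=8.67; dissipated=40.333
Op 2: CLOSE 1-3: Q_total=32.33, C_total=8.00, V=4.04; Q1=8.08, Q3=24.25; dissipated=28.521
Op 3: GROUND 4: Q4=0; energy lost=37.556
Op 4: GROUND 4: Q4=0; energy lost=0.000
Op 5: CLOSE 1-2: Q_total=28.08, C_total=3.00, V=9.36; Q1=18.72, Q2=9.36; dissipated=84.889
Total dissipated: 191.299 μJ

Answer: 191.30 μJ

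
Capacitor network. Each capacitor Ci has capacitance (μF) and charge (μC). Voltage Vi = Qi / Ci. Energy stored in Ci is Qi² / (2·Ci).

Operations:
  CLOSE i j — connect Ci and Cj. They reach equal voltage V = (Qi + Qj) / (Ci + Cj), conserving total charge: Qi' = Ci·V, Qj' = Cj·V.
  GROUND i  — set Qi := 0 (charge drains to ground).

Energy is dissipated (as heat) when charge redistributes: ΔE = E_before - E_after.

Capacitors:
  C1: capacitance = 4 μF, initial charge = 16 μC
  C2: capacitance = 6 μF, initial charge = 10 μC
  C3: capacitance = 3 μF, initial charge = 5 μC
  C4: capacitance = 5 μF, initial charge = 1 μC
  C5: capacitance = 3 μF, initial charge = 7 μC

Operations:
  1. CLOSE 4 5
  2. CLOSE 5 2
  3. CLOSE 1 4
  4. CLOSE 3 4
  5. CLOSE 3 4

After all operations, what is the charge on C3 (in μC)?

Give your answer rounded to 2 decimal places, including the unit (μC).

Answer: 6.25 μC

Derivation:
Initial: C1(4μF, Q=16μC, V=4.00V), C2(6μF, Q=10μC, V=1.67V), C3(3μF, Q=5μC, V=1.67V), C4(5μF, Q=1μC, V=0.20V), C5(3μF, Q=7μC, V=2.33V)
Op 1: CLOSE 4-5: Q_total=8.00, C_total=8.00, V=1.00; Q4=5.00, Q5=3.00; dissipated=4.267
Op 2: CLOSE 5-2: Q_total=13.00, C_total=9.00, V=1.44; Q5=4.33, Q2=8.67; dissipated=0.444
Op 3: CLOSE 1-4: Q_total=21.00, C_total=9.00, V=2.33; Q1=9.33, Q4=11.67; dissipated=10.000
Op 4: CLOSE 3-4: Q_total=16.67, C_total=8.00, V=2.08; Q3=6.25, Q4=10.42; dissipated=0.417
Op 5: CLOSE 3-4: Q_total=16.67, C_total=8.00, V=2.08; Q3=6.25, Q4=10.42; dissipated=0.000
Final charges: Q1=9.33, Q2=8.67, Q3=6.25, Q4=10.42, Q5=4.33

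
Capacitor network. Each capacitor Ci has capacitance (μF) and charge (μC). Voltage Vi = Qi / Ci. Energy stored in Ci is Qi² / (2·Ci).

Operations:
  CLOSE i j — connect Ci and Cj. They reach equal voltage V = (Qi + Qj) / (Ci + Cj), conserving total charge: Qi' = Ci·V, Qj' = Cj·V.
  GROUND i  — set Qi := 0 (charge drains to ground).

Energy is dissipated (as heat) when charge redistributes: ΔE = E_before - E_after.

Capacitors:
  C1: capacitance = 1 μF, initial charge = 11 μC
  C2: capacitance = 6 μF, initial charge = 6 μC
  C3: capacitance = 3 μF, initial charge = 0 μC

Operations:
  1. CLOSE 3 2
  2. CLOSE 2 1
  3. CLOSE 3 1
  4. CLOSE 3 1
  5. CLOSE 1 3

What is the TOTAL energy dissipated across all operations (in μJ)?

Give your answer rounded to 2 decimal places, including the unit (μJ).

Initial: C1(1μF, Q=11μC, V=11.00V), C2(6μF, Q=6μC, V=1.00V), C3(3μF, Q=0μC, V=0.00V)
Op 1: CLOSE 3-2: Q_total=6.00, C_total=9.00, V=0.67; Q3=2.00, Q2=4.00; dissipated=1.000
Op 2: CLOSE 2-1: Q_total=15.00, C_total=7.00, V=2.14; Q2=12.86, Q1=2.14; dissipated=45.762
Op 3: CLOSE 3-1: Q_total=4.14, C_total=4.00, V=1.04; Q3=3.11, Q1=1.04; dissipated=0.817
Op 4: CLOSE 3-1: Q_total=4.14, C_total=4.00, V=1.04; Q3=3.11, Q1=1.04; dissipated=0.000
Op 5: CLOSE 1-3: Q_total=4.14, C_total=4.00, V=1.04; Q1=1.04, Q3=3.11; dissipated=0.000
Total dissipated: 47.579 μJ

Answer: 47.58 μJ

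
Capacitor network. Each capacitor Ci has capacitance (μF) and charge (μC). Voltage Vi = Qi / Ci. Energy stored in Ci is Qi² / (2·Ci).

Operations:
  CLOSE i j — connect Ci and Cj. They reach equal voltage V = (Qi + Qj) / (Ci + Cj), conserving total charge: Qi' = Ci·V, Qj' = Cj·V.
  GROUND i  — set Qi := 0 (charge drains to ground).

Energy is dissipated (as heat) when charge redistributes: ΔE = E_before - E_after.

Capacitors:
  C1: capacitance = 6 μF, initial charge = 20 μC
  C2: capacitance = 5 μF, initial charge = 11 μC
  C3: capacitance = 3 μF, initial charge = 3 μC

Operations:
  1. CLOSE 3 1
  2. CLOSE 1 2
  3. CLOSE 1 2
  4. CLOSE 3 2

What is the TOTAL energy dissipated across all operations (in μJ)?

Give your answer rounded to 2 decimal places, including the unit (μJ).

Answer: 5.64 μJ

Derivation:
Initial: C1(6μF, Q=20μC, V=3.33V), C2(5μF, Q=11μC, V=2.20V), C3(3μF, Q=3μC, V=1.00V)
Op 1: CLOSE 3-1: Q_total=23.00, C_total=9.00, V=2.56; Q3=7.67, Q1=15.33; dissipated=5.444
Op 2: CLOSE 1-2: Q_total=26.33, C_total=11.00, V=2.39; Q1=14.36, Q2=11.97; dissipated=0.172
Op 3: CLOSE 1-2: Q_total=26.33, C_total=11.00, V=2.39; Q1=14.36, Q2=11.97; dissipated=0.000
Op 4: CLOSE 3-2: Q_total=19.64, C_total=8.00, V=2.45; Q3=7.36, Q2=12.27; dissipated=0.024
Total dissipated: 5.641 μJ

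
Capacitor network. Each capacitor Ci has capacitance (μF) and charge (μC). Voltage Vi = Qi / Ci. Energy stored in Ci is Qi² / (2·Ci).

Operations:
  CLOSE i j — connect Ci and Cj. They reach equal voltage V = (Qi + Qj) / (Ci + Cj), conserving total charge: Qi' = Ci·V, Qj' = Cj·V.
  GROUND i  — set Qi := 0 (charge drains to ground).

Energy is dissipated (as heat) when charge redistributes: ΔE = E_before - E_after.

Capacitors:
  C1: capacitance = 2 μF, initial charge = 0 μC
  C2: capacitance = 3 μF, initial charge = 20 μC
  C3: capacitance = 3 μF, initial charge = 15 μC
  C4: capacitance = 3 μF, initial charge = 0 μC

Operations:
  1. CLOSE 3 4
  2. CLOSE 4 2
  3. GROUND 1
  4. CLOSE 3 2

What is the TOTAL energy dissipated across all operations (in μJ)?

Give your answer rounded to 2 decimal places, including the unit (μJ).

Initial: C1(2μF, Q=0μC, V=0.00V), C2(3μF, Q=20μC, V=6.67V), C3(3μF, Q=15μC, V=5.00V), C4(3μF, Q=0μC, V=0.00V)
Op 1: CLOSE 3-4: Q_total=15.00, C_total=6.00, V=2.50; Q3=7.50, Q4=7.50; dissipated=18.750
Op 2: CLOSE 4-2: Q_total=27.50, C_total=6.00, V=4.58; Q4=13.75, Q2=13.75; dissipated=13.021
Op 3: GROUND 1: Q1=0; energy lost=0.000
Op 4: CLOSE 3-2: Q_total=21.25, C_total=6.00, V=3.54; Q3=10.62, Q2=10.62; dissipated=3.255
Total dissipated: 35.026 μJ

Answer: 35.03 μJ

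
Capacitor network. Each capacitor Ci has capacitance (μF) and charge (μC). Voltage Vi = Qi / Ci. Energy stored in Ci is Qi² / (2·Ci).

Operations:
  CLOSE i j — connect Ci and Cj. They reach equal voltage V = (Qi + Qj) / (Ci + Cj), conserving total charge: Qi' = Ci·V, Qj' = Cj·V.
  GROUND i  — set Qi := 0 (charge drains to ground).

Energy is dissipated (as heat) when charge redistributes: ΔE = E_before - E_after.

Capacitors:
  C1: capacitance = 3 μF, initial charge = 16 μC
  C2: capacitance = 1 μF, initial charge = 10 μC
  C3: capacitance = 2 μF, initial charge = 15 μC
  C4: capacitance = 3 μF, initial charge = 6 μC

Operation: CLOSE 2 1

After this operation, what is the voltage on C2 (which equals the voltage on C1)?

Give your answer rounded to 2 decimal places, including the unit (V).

Initial: C1(3μF, Q=16μC, V=5.33V), C2(1μF, Q=10μC, V=10.00V), C3(2μF, Q=15μC, V=7.50V), C4(3μF, Q=6μC, V=2.00V)
Op 1: CLOSE 2-1: Q_total=26.00, C_total=4.00, V=6.50; Q2=6.50, Q1=19.50; dissipated=8.167

Answer: 6.50 V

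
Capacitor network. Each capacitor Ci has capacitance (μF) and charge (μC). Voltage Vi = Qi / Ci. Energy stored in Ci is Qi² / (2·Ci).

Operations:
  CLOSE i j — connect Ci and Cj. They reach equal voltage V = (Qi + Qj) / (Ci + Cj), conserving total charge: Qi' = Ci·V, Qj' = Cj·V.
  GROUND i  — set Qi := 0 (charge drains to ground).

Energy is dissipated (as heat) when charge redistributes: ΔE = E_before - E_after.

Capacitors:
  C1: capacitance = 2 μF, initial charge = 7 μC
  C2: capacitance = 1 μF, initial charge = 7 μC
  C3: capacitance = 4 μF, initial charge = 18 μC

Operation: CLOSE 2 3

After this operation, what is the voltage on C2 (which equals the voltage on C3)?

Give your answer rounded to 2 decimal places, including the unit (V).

Initial: C1(2μF, Q=7μC, V=3.50V), C2(1μF, Q=7μC, V=7.00V), C3(4μF, Q=18μC, V=4.50V)
Op 1: CLOSE 2-3: Q_total=25.00, C_total=5.00, V=5.00; Q2=5.00, Q3=20.00; dissipated=2.500

Answer: 5.00 V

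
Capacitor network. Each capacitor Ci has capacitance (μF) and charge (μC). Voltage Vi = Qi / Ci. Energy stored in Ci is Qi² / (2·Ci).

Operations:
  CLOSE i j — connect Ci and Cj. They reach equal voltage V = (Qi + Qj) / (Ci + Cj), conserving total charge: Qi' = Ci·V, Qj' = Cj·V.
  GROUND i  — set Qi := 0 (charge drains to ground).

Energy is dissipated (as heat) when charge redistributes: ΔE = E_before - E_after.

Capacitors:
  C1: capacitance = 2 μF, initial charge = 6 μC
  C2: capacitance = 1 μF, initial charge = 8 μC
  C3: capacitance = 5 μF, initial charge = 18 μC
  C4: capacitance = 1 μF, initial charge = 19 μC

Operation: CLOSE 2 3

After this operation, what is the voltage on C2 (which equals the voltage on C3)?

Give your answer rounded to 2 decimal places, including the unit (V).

Initial: C1(2μF, Q=6μC, V=3.00V), C2(1μF, Q=8μC, V=8.00V), C3(5μF, Q=18μC, V=3.60V), C4(1μF, Q=19μC, V=19.00V)
Op 1: CLOSE 2-3: Q_total=26.00, C_total=6.00, V=4.33; Q2=4.33, Q3=21.67; dissipated=8.067

Answer: 4.33 V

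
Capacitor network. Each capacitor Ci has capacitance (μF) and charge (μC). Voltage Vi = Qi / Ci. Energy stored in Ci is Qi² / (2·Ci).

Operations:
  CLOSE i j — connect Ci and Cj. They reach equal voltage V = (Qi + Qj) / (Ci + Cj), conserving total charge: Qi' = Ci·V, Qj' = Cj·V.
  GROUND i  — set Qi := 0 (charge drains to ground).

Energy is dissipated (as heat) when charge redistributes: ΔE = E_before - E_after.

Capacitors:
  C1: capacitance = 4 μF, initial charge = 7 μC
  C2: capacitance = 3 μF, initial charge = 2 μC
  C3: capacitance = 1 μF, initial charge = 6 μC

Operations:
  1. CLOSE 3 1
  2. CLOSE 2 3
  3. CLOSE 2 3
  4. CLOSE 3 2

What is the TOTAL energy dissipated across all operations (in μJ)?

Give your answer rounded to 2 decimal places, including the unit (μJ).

Answer: 8.63 μJ

Derivation:
Initial: C1(4μF, Q=7μC, V=1.75V), C2(3μF, Q=2μC, V=0.67V), C3(1μF, Q=6μC, V=6.00V)
Op 1: CLOSE 3-1: Q_total=13.00, C_total=5.00, V=2.60; Q3=2.60, Q1=10.40; dissipated=7.225
Op 2: CLOSE 2-3: Q_total=4.60, C_total=4.00, V=1.15; Q2=3.45, Q3=1.15; dissipated=1.402
Op 3: CLOSE 2-3: Q_total=4.60, C_total=4.00, V=1.15; Q2=3.45, Q3=1.15; dissipated=0.000
Op 4: CLOSE 3-2: Q_total=4.60, C_total=4.00, V=1.15; Q3=1.15, Q2=3.45; dissipated=0.000
Total dissipated: 8.627 μJ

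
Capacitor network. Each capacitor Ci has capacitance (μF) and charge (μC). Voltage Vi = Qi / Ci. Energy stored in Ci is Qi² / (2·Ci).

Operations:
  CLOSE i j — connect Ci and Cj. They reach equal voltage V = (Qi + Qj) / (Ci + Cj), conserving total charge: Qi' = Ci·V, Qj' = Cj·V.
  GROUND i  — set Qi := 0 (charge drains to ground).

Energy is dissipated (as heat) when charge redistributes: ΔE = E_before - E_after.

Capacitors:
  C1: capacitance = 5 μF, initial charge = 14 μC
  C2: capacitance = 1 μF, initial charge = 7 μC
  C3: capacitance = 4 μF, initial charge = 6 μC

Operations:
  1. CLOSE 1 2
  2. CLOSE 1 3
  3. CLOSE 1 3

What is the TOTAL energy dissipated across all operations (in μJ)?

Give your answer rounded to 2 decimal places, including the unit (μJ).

Initial: C1(5μF, Q=14μC, V=2.80V), C2(1μF, Q=7μC, V=7.00V), C3(4μF, Q=6μC, V=1.50V)
Op 1: CLOSE 1-2: Q_total=21.00, C_total=6.00, V=3.50; Q1=17.50, Q2=3.50; dissipated=7.350
Op 2: CLOSE 1-3: Q_total=23.50, C_total=9.00, V=2.61; Q1=13.06, Q3=10.44; dissipated=4.444
Op 3: CLOSE 1-3: Q_total=23.50, C_total=9.00, V=2.61; Q1=13.06, Q3=10.44; dissipated=0.000
Total dissipated: 11.794 μJ

Answer: 11.79 μJ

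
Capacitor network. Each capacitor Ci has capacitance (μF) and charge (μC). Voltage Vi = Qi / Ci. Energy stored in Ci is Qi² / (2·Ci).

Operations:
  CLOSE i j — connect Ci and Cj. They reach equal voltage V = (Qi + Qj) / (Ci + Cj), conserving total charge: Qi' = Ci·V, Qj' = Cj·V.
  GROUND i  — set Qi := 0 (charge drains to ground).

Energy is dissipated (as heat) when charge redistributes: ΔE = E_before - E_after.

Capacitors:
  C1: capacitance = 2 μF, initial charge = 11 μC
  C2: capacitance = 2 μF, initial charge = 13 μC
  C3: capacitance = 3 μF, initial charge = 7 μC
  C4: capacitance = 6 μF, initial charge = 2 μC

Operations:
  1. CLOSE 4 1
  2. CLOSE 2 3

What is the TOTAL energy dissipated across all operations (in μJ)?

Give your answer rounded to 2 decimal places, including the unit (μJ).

Initial: C1(2μF, Q=11μC, V=5.50V), C2(2μF, Q=13μC, V=6.50V), C3(3μF, Q=7μC, V=2.33V), C4(6μF, Q=2μC, V=0.33V)
Op 1: CLOSE 4-1: Q_total=13.00, C_total=8.00, V=1.62; Q4=9.75, Q1=3.25; dissipated=20.021
Op 2: CLOSE 2-3: Q_total=20.00, C_total=5.00, V=4.00; Q2=8.00, Q3=12.00; dissipated=10.417
Total dissipated: 30.438 μJ

Answer: 30.44 μJ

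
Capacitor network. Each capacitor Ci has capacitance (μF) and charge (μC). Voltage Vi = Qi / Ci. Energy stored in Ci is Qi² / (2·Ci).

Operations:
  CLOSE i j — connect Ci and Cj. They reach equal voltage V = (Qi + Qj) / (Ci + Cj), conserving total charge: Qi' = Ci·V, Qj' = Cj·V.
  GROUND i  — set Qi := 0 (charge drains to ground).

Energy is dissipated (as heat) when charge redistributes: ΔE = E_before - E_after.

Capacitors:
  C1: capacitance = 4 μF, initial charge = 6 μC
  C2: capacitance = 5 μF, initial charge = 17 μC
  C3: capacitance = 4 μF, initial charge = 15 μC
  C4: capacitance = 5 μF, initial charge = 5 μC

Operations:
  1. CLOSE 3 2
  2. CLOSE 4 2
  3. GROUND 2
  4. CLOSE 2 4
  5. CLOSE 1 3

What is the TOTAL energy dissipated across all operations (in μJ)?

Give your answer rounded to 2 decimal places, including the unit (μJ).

Answer: 31.98 μJ

Derivation:
Initial: C1(4μF, Q=6μC, V=1.50V), C2(5μF, Q=17μC, V=3.40V), C3(4μF, Q=15μC, V=3.75V), C4(5μF, Q=5μC, V=1.00V)
Op 1: CLOSE 3-2: Q_total=32.00, C_total=9.00, V=3.56; Q3=14.22, Q2=17.78; dissipated=0.136
Op 2: CLOSE 4-2: Q_total=22.78, C_total=10.00, V=2.28; Q4=11.39, Q2=11.39; dissipated=8.164
Op 3: GROUND 2: Q2=0; energy lost=12.971
Op 4: CLOSE 2-4: Q_total=11.39, C_total=10.00, V=1.14; Q2=5.69, Q4=5.69; dissipated=6.485
Op 5: CLOSE 1-3: Q_total=20.22, C_total=8.00, V=2.53; Q1=10.11, Q3=10.11; dissipated=4.225
Total dissipated: 31.981 μJ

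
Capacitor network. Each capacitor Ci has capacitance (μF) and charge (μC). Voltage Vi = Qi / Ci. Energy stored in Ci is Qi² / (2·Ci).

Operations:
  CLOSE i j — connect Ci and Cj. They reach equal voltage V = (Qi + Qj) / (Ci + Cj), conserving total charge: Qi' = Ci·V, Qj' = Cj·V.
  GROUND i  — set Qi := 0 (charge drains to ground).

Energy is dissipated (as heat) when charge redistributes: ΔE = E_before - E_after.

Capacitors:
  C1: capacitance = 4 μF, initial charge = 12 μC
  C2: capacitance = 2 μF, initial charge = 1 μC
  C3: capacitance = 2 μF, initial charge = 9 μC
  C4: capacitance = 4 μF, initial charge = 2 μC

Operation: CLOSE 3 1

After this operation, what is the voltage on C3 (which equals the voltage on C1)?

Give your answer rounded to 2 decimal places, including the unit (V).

Answer: 3.50 V

Derivation:
Initial: C1(4μF, Q=12μC, V=3.00V), C2(2μF, Q=1μC, V=0.50V), C3(2μF, Q=9μC, V=4.50V), C4(4μF, Q=2μC, V=0.50V)
Op 1: CLOSE 3-1: Q_total=21.00, C_total=6.00, V=3.50; Q3=7.00, Q1=14.00; dissipated=1.500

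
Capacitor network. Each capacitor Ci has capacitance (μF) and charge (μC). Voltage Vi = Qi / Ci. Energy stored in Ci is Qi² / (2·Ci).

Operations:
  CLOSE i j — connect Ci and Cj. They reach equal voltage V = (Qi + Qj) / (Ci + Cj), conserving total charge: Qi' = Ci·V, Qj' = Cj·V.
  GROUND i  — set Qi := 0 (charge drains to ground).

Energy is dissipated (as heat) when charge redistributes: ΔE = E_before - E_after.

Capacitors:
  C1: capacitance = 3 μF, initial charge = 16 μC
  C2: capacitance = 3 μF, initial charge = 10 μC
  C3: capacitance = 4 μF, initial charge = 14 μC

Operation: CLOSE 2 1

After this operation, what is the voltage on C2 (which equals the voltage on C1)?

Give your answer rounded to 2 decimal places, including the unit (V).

Initial: C1(3μF, Q=16μC, V=5.33V), C2(3μF, Q=10μC, V=3.33V), C3(4μF, Q=14μC, V=3.50V)
Op 1: CLOSE 2-1: Q_total=26.00, C_total=6.00, V=4.33; Q2=13.00, Q1=13.00; dissipated=3.000

Answer: 4.33 V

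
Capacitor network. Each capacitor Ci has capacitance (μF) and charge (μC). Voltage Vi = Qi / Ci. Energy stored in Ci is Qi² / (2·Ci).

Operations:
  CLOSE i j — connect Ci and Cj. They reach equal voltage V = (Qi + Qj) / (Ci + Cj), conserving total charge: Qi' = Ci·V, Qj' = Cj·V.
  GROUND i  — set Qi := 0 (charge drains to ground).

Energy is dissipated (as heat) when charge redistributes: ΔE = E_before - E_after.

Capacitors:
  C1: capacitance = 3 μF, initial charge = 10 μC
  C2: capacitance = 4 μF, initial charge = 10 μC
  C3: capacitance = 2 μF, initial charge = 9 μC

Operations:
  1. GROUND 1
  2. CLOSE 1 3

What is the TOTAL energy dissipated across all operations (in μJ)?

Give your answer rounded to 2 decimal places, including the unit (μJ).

Answer: 28.82 μJ

Derivation:
Initial: C1(3μF, Q=10μC, V=3.33V), C2(4μF, Q=10μC, V=2.50V), C3(2μF, Q=9μC, V=4.50V)
Op 1: GROUND 1: Q1=0; energy lost=16.667
Op 2: CLOSE 1-3: Q_total=9.00, C_total=5.00, V=1.80; Q1=5.40, Q3=3.60; dissipated=12.150
Total dissipated: 28.817 μJ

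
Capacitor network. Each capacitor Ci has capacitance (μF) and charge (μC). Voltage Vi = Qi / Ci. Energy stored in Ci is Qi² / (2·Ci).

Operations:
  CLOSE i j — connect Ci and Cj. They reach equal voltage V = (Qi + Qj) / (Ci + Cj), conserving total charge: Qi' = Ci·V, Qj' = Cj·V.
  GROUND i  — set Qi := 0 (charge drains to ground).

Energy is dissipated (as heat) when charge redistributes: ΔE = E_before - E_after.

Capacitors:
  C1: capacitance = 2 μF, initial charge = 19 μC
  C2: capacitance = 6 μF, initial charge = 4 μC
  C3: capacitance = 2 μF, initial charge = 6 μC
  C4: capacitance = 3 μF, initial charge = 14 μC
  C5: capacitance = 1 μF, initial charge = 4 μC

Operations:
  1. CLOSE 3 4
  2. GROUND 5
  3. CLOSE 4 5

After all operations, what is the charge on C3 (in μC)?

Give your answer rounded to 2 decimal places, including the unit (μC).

Initial: C1(2μF, Q=19μC, V=9.50V), C2(6μF, Q=4μC, V=0.67V), C3(2μF, Q=6μC, V=3.00V), C4(3μF, Q=14μC, V=4.67V), C5(1μF, Q=4μC, V=4.00V)
Op 1: CLOSE 3-4: Q_total=20.00, C_total=5.00, V=4.00; Q3=8.00, Q4=12.00; dissipated=1.667
Op 2: GROUND 5: Q5=0; energy lost=8.000
Op 3: CLOSE 4-5: Q_total=12.00, C_total=4.00, V=3.00; Q4=9.00, Q5=3.00; dissipated=6.000
Final charges: Q1=19.00, Q2=4.00, Q3=8.00, Q4=9.00, Q5=3.00

Answer: 8.00 μC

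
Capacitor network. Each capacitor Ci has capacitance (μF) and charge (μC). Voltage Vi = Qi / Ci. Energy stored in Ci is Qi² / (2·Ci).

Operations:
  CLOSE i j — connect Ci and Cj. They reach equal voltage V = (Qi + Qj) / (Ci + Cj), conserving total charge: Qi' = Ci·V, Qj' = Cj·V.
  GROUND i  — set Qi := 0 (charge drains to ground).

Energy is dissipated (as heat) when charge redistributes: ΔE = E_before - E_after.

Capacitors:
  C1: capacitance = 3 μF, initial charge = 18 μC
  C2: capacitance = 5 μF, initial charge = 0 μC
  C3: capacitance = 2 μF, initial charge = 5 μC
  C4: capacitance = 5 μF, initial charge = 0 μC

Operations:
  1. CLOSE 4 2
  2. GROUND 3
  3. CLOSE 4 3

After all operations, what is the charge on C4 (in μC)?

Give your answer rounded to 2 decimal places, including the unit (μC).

Answer: 0.00 μC

Derivation:
Initial: C1(3μF, Q=18μC, V=6.00V), C2(5μF, Q=0μC, V=0.00V), C3(2μF, Q=5μC, V=2.50V), C4(5μF, Q=0μC, V=0.00V)
Op 1: CLOSE 4-2: Q_total=0.00, C_total=10.00, V=0.00; Q4=0.00, Q2=0.00; dissipated=0.000
Op 2: GROUND 3: Q3=0; energy lost=6.250
Op 3: CLOSE 4-3: Q_total=0.00, C_total=7.00, V=0.00; Q4=0.00, Q3=0.00; dissipated=0.000
Final charges: Q1=18.00, Q2=0.00, Q3=0.00, Q4=0.00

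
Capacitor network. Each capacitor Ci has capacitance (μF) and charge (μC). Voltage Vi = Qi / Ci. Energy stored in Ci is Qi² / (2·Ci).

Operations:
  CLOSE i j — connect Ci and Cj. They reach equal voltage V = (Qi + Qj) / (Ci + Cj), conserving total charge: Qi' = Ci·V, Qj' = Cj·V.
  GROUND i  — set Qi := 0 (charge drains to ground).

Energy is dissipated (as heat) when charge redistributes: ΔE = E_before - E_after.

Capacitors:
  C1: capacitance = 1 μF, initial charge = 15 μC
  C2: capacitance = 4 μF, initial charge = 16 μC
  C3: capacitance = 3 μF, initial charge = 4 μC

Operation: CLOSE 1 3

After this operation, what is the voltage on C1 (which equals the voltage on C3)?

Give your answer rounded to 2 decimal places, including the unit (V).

Initial: C1(1μF, Q=15μC, V=15.00V), C2(4μF, Q=16μC, V=4.00V), C3(3μF, Q=4μC, V=1.33V)
Op 1: CLOSE 1-3: Q_total=19.00, C_total=4.00, V=4.75; Q1=4.75, Q3=14.25; dissipated=70.042

Answer: 4.75 V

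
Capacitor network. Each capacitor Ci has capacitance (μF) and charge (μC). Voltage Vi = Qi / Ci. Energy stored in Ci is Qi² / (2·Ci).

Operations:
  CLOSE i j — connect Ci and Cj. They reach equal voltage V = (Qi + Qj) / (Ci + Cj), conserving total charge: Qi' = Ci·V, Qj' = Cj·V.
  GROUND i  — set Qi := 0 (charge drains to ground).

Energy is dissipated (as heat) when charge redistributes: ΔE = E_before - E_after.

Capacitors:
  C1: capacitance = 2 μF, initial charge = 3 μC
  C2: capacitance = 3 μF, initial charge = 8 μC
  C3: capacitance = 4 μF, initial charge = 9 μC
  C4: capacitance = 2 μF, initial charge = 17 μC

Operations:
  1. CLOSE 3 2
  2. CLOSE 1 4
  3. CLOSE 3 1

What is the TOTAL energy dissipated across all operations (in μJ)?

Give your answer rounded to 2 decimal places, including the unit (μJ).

Initial: C1(2μF, Q=3μC, V=1.50V), C2(3μF, Q=8μC, V=2.67V), C3(4μF, Q=9μC, V=2.25V), C4(2μF, Q=17μC, V=8.50V)
Op 1: CLOSE 3-2: Q_total=17.00, C_total=7.00, V=2.43; Q3=9.71, Q2=7.29; dissipated=0.149
Op 2: CLOSE 1-4: Q_total=20.00, C_total=4.00, V=5.00; Q1=10.00, Q4=10.00; dissipated=24.500
Op 3: CLOSE 3-1: Q_total=19.71, C_total=6.00, V=3.29; Q3=13.14, Q1=6.57; dissipated=4.408
Total dissipated: 29.057 μJ

Answer: 29.06 μJ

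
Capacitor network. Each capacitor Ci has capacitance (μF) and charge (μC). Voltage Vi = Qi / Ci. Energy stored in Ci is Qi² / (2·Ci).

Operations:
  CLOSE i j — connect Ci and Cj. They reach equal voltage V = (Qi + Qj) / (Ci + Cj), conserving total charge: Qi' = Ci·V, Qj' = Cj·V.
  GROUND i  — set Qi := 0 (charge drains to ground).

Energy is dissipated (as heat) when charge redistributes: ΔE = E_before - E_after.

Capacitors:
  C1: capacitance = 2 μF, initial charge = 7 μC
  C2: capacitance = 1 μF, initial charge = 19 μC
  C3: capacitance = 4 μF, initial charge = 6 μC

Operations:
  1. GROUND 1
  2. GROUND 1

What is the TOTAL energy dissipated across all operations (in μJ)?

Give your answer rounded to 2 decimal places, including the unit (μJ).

Initial: C1(2μF, Q=7μC, V=3.50V), C2(1μF, Q=19μC, V=19.00V), C3(4μF, Q=6μC, V=1.50V)
Op 1: GROUND 1: Q1=0; energy lost=12.250
Op 2: GROUND 1: Q1=0; energy lost=0.000
Total dissipated: 12.250 μJ

Answer: 12.25 μJ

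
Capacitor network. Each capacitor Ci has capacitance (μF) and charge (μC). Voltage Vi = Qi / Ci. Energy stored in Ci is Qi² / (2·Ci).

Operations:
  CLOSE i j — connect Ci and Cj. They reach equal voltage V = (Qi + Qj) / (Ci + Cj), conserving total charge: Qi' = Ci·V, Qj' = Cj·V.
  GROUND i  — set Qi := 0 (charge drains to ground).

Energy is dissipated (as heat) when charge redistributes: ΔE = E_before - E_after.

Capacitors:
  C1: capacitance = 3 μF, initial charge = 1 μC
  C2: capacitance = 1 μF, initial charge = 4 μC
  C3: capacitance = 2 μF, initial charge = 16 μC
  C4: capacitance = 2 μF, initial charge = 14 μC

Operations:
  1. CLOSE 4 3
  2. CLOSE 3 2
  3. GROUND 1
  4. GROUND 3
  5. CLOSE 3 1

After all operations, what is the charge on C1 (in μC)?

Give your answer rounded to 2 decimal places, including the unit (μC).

Answer: 0.00 μC

Derivation:
Initial: C1(3μF, Q=1μC, V=0.33V), C2(1μF, Q=4μC, V=4.00V), C3(2μF, Q=16μC, V=8.00V), C4(2μF, Q=14μC, V=7.00V)
Op 1: CLOSE 4-3: Q_total=30.00, C_total=4.00, V=7.50; Q4=15.00, Q3=15.00; dissipated=0.500
Op 2: CLOSE 3-2: Q_total=19.00, C_total=3.00, V=6.33; Q3=12.67, Q2=6.33; dissipated=4.083
Op 3: GROUND 1: Q1=0; energy lost=0.167
Op 4: GROUND 3: Q3=0; energy lost=40.111
Op 5: CLOSE 3-1: Q_total=0.00, C_total=5.00, V=0.00; Q3=0.00, Q1=0.00; dissipated=0.000
Final charges: Q1=0.00, Q2=6.33, Q3=0.00, Q4=15.00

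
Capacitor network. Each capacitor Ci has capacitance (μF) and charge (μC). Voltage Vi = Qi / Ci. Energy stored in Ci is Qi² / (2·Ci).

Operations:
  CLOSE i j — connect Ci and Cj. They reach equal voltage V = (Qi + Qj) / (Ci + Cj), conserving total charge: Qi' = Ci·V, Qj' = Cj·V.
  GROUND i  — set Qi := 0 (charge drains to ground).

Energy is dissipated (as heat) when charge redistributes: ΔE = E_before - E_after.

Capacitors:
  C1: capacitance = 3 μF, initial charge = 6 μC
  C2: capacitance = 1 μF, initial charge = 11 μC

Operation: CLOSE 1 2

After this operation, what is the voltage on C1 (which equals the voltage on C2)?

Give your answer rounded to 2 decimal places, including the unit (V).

Answer: 4.25 V

Derivation:
Initial: C1(3μF, Q=6μC, V=2.00V), C2(1μF, Q=11μC, V=11.00V)
Op 1: CLOSE 1-2: Q_total=17.00, C_total=4.00, V=4.25; Q1=12.75, Q2=4.25; dissipated=30.375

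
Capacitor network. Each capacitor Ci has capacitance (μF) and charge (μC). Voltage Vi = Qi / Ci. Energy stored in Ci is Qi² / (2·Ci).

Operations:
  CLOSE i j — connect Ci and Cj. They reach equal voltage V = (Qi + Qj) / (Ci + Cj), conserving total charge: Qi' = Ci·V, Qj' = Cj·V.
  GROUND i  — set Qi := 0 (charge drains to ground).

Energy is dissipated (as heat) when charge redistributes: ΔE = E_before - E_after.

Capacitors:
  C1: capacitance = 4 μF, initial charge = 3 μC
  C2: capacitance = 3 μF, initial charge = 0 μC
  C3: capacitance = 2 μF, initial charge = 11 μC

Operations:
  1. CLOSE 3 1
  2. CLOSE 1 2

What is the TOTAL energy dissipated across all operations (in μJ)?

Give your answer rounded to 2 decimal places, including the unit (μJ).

Answer: 19.71 μJ

Derivation:
Initial: C1(4μF, Q=3μC, V=0.75V), C2(3μF, Q=0μC, V=0.00V), C3(2μF, Q=11μC, V=5.50V)
Op 1: CLOSE 3-1: Q_total=14.00, C_total=6.00, V=2.33; Q3=4.67, Q1=9.33; dissipated=15.042
Op 2: CLOSE 1-2: Q_total=9.33, C_total=7.00, V=1.33; Q1=5.33, Q2=4.00; dissipated=4.667
Total dissipated: 19.708 μJ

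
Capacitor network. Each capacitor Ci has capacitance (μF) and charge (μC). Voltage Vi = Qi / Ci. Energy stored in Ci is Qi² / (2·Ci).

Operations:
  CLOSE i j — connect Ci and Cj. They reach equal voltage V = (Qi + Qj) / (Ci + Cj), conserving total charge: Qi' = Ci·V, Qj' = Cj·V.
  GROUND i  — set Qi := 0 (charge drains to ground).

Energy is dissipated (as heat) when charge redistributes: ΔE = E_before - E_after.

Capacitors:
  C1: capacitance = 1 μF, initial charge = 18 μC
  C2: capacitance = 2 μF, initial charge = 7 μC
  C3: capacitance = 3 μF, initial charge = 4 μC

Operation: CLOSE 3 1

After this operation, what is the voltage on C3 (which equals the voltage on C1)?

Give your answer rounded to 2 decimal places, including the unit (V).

Answer: 5.50 V

Derivation:
Initial: C1(1μF, Q=18μC, V=18.00V), C2(2μF, Q=7μC, V=3.50V), C3(3μF, Q=4μC, V=1.33V)
Op 1: CLOSE 3-1: Q_total=22.00, C_total=4.00, V=5.50; Q3=16.50, Q1=5.50; dissipated=104.167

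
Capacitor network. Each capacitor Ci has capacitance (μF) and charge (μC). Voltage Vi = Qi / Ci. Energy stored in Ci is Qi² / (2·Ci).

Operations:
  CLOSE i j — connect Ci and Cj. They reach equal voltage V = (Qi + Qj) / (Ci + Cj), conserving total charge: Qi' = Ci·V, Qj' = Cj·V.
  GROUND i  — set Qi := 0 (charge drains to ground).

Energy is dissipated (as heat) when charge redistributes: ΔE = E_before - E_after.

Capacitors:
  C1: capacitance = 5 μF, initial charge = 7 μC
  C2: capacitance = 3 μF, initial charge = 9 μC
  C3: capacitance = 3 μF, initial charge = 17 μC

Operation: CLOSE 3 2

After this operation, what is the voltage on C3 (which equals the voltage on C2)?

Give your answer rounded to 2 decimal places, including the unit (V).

Initial: C1(5μF, Q=7μC, V=1.40V), C2(3μF, Q=9μC, V=3.00V), C3(3μF, Q=17μC, V=5.67V)
Op 1: CLOSE 3-2: Q_total=26.00, C_total=6.00, V=4.33; Q3=13.00, Q2=13.00; dissipated=5.333

Answer: 4.33 V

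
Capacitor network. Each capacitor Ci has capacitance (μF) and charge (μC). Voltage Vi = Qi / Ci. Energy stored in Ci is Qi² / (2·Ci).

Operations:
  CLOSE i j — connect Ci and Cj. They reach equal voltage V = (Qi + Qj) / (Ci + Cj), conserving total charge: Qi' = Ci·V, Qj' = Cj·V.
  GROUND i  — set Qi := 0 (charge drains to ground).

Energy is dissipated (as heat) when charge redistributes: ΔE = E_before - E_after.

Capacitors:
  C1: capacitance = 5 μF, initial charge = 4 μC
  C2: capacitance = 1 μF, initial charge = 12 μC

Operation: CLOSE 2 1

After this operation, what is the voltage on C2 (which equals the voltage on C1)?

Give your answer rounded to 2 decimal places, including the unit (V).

Answer: 2.67 V

Derivation:
Initial: C1(5μF, Q=4μC, V=0.80V), C2(1μF, Q=12μC, V=12.00V)
Op 1: CLOSE 2-1: Q_total=16.00, C_total=6.00, V=2.67; Q2=2.67, Q1=13.33; dissipated=52.267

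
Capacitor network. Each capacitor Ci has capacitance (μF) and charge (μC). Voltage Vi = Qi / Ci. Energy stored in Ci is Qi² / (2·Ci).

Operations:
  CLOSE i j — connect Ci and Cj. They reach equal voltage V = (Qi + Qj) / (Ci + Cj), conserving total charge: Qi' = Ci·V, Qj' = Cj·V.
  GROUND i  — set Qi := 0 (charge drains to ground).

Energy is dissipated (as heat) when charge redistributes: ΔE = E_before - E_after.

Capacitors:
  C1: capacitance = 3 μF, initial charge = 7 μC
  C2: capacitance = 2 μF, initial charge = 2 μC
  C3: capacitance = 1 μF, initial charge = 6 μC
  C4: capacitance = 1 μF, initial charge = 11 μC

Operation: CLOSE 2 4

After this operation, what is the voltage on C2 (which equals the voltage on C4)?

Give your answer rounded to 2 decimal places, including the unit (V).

Answer: 4.33 V

Derivation:
Initial: C1(3μF, Q=7μC, V=2.33V), C2(2μF, Q=2μC, V=1.00V), C3(1μF, Q=6μC, V=6.00V), C4(1μF, Q=11μC, V=11.00V)
Op 1: CLOSE 2-4: Q_total=13.00, C_total=3.00, V=4.33; Q2=8.67, Q4=4.33; dissipated=33.333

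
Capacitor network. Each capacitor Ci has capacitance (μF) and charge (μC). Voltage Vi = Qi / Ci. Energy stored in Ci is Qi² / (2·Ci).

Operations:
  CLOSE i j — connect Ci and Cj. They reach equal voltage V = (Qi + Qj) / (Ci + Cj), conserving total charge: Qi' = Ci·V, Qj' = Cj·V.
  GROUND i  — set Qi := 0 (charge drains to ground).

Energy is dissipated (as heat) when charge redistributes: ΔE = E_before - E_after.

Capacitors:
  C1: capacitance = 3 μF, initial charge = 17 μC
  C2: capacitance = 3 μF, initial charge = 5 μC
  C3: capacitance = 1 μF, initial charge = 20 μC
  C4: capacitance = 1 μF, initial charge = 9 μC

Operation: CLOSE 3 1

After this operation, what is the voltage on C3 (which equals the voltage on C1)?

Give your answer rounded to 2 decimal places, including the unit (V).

Initial: C1(3μF, Q=17μC, V=5.67V), C2(3μF, Q=5μC, V=1.67V), C3(1μF, Q=20μC, V=20.00V), C4(1μF, Q=9μC, V=9.00V)
Op 1: CLOSE 3-1: Q_total=37.00, C_total=4.00, V=9.25; Q3=9.25, Q1=27.75; dissipated=77.042

Answer: 9.25 V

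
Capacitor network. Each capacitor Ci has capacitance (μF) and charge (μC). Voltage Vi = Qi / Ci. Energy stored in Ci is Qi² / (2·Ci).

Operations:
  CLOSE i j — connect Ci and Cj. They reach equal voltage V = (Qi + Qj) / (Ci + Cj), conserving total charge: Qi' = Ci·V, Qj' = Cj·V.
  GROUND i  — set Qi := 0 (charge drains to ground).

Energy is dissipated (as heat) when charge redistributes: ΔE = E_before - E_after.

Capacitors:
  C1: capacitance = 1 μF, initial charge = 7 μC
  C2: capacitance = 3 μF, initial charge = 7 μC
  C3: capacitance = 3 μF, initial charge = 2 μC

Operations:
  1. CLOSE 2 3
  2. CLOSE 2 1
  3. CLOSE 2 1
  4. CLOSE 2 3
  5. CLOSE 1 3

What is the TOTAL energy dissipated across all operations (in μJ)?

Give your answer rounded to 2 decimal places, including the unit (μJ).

Initial: C1(1μF, Q=7μC, V=7.00V), C2(3μF, Q=7μC, V=2.33V), C3(3μF, Q=2μC, V=0.67V)
Op 1: CLOSE 2-3: Q_total=9.00, C_total=6.00, V=1.50; Q2=4.50, Q3=4.50; dissipated=2.083
Op 2: CLOSE 2-1: Q_total=11.50, C_total=4.00, V=2.88; Q2=8.62, Q1=2.88; dissipated=11.344
Op 3: CLOSE 2-1: Q_total=11.50, C_total=4.00, V=2.88; Q2=8.62, Q1=2.88; dissipated=0.000
Op 4: CLOSE 2-3: Q_total=13.12, C_total=6.00, V=2.19; Q2=6.56, Q3=6.56; dissipated=1.418
Op 5: CLOSE 1-3: Q_total=9.44, C_total=4.00, V=2.36; Q1=2.36, Q3=7.08; dissipated=0.177
Total dissipated: 15.022 μJ

Answer: 15.02 μJ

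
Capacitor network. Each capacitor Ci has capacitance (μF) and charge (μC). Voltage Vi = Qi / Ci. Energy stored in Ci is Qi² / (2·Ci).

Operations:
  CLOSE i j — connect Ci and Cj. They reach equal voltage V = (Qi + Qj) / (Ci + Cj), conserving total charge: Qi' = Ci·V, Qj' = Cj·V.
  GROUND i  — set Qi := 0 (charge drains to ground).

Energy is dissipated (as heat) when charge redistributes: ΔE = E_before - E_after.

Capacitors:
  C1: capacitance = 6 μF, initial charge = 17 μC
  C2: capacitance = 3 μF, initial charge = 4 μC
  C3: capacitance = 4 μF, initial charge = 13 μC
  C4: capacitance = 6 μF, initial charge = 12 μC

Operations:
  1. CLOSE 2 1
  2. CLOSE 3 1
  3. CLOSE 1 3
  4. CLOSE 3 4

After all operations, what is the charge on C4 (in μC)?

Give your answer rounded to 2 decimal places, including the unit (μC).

Initial: C1(6μF, Q=17μC, V=2.83V), C2(3μF, Q=4μC, V=1.33V), C3(4μF, Q=13μC, V=3.25V), C4(6μF, Q=12μC, V=2.00V)
Op 1: CLOSE 2-1: Q_total=21.00, C_total=9.00, V=2.33; Q2=7.00, Q1=14.00; dissipated=2.250
Op 2: CLOSE 3-1: Q_total=27.00, C_total=10.00, V=2.70; Q3=10.80, Q1=16.20; dissipated=1.008
Op 3: CLOSE 1-3: Q_total=27.00, C_total=10.00, V=2.70; Q1=16.20, Q3=10.80; dissipated=0.000
Op 4: CLOSE 3-4: Q_total=22.80, C_total=10.00, V=2.28; Q3=9.12, Q4=13.68; dissipated=0.588
Final charges: Q1=16.20, Q2=7.00, Q3=9.12, Q4=13.68

Answer: 13.68 μC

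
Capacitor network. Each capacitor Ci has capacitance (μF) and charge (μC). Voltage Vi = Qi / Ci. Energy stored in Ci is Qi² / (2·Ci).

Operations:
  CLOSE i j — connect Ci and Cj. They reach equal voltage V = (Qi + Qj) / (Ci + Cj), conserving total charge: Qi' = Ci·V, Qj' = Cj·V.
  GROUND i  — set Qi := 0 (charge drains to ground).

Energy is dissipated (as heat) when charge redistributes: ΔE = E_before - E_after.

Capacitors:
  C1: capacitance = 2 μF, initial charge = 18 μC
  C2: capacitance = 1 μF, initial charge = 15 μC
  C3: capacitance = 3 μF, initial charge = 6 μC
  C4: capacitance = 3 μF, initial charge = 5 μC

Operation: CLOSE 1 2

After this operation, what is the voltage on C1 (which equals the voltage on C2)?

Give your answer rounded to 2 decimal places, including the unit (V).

Initial: C1(2μF, Q=18μC, V=9.00V), C2(1μF, Q=15μC, V=15.00V), C3(3μF, Q=6μC, V=2.00V), C4(3μF, Q=5μC, V=1.67V)
Op 1: CLOSE 1-2: Q_total=33.00, C_total=3.00, V=11.00; Q1=22.00, Q2=11.00; dissipated=12.000

Answer: 11.00 V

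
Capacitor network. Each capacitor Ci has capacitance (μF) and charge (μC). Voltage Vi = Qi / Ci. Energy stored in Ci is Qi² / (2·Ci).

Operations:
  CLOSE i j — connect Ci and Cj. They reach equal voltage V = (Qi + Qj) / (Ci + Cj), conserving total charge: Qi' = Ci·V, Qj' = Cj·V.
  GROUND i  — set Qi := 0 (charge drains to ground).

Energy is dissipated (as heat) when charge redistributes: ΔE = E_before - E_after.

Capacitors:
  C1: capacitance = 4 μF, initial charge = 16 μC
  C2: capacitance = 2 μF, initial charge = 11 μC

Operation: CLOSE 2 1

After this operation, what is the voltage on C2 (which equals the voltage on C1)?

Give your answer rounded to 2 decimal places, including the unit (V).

Answer: 4.50 V

Derivation:
Initial: C1(4μF, Q=16μC, V=4.00V), C2(2μF, Q=11μC, V=5.50V)
Op 1: CLOSE 2-1: Q_total=27.00, C_total=6.00, V=4.50; Q2=9.00, Q1=18.00; dissipated=1.500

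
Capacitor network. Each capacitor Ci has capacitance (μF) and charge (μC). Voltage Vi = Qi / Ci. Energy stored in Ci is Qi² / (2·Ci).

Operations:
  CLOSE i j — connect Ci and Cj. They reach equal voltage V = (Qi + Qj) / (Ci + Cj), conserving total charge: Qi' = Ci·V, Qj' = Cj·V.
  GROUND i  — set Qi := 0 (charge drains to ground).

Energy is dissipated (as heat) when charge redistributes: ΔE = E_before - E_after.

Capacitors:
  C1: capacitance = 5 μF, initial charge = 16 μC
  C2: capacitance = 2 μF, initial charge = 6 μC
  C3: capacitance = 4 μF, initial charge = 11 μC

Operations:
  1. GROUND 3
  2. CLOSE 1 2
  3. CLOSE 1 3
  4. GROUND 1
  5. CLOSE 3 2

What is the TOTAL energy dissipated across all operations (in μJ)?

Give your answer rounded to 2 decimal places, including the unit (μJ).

Initial: C1(5μF, Q=16μC, V=3.20V), C2(2μF, Q=6μC, V=3.00V), C3(4μF, Q=11μC, V=2.75V)
Op 1: GROUND 3: Q3=0; energy lost=15.125
Op 2: CLOSE 1-2: Q_total=22.00, C_total=7.00, V=3.14; Q1=15.71, Q2=6.29; dissipated=0.029
Op 3: CLOSE 1-3: Q_total=15.71, C_total=9.00, V=1.75; Q1=8.73, Q3=6.98; dissipated=10.975
Op 4: GROUND 1: Q1=0; energy lost=7.622
Op 5: CLOSE 3-2: Q_total=13.27, C_total=6.00, V=2.21; Q3=8.85, Q2=4.42; dissipated=1.301
Total dissipated: 35.051 μJ

Answer: 35.05 μJ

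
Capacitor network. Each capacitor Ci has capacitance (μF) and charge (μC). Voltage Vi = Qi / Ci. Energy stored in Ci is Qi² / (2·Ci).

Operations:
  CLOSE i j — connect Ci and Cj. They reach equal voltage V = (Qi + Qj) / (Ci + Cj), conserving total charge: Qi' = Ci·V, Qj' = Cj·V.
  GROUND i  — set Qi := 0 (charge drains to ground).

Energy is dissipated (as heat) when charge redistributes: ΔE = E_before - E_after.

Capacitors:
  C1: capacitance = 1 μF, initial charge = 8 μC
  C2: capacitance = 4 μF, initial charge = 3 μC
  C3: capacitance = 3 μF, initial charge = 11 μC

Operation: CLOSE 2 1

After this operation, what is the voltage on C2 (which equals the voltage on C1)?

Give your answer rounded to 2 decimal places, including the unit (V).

Answer: 2.20 V

Derivation:
Initial: C1(1μF, Q=8μC, V=8.00V), C2(4μF, Q=3μC, V=0.75V), C3(3μF, Q=11μC, V=3.67V)
Op 1: CLOSE 2-1: Q_total=11.00, C_total=5.00, V=2.20; Q2=8.80, Q1=2.20; dissipated=21.025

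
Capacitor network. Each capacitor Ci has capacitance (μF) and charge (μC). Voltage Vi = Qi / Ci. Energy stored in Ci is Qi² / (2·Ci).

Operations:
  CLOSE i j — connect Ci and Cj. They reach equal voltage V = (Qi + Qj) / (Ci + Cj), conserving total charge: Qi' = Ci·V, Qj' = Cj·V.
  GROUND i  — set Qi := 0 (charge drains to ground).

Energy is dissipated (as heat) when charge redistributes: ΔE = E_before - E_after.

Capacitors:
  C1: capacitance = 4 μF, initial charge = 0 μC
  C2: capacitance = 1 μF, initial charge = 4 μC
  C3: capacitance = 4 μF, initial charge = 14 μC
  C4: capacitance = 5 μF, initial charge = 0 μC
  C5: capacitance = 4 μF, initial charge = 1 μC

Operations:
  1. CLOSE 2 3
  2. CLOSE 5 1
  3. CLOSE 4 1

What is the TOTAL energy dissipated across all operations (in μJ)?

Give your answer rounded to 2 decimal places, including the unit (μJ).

Answer: 0.18 μJ

Derivation:
Initial: C1(4μF, Q=0μC, V=0.00V), C2(1μF, Q=4μC, V=4.00V), C3(4μF, Q=14μC, V=3.50V), C4(5μF, Q=0μC, V=0.00V), C5(4μF, Q=1μC, V=0.25V)
Op 1: CLOSE 2-3: Q_total=18.00, C_total=5.00, V=3.60; Q2=3.60, Q3=14.40; dissipated=0.100
Op 2: CLOSE 5-1: Q_total=1.00, C_total=8.00, V=0.12; Q5=0.50, Q1=0.50; dissipated=0.062
Op 3: CLOSE 4-1: Q_total=0.50, C_total=9.00, V=0.06; Q4=0.28, Q1=0.22; dissipated=0.017
Total dissipated: 0.180 μJ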